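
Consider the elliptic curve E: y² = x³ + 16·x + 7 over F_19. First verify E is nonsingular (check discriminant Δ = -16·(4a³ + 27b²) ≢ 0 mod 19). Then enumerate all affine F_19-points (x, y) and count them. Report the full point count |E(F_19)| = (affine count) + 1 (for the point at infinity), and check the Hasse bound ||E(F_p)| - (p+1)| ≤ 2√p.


Affine points = {(0, 8), (0, 11), (1, 9), (1, 10), (2, 3), (2, 16), (3, 5), (3, 14), (7, 5), (7, 14), (8, 1), (8, 18), (9, 5), (9, 14), (14, 7), (14, 12), (17, 9), (17, 10), (18, 3), (18, 16)}; affine count = 20; |E(F_19)| = 21.

Discriminant check: Δ ∝ 4a³ + 27b² = 4·16³ + 27·7² = 4·4096 + 27·49 ≡ 18 (mod 19). Nonzero ⇒ E is nonsingular.
For each x ∈ F_19, compute rhs = x³ + 16·x + 7 mod 19, then count y ∈ F_19 with y² ≡ rhs.
  x = 0: rhs = 7, matching y values: 8, 11 (2 points).
  x = 1: rhs = 5, matching y values: 9, 10 (2 points).
  x = 2: rhs = 9, matching y values: 3, 16 (2 points).
  x = 3: rhs = 6, matching y values: 5, 14 (2 points).
  x = 4: rhs = 2, matching y values: none (0 points).
  x = 5: rhs = 3, matching y values: none (0 points).
  x = 6: rhs = 15, matching y values: none (0 points).
  x = 7: rhs = 6, matching y values: 5, 14 (2 points).
  x = 8: rhs = 1, matching y values: 1, 18 (2 points).
  x = 9: rhs = 6, matching y values: 5, 14 (2 points).
  x = 10: rhs = 8, matching y values: none (0 points).
  x = 11: rhs = 13, matching y values: none (0 points).
  x = 12: rhs = 8, matching y values: none (0 points).
  x = 13: rhs = 18, matching y values: none (0 points).
  x = 14: rhs = 11, matching y values: 7, 12 (2 points).
  x = 15: rhs = 12, matching y values: none (0 points).
  x = 16: rhs = 8, matching y values: none (0 points).
  x = 17: rhs = 5, matching y values: 9, 10 (2 points).
  x = 18: rhs = 9, matching y values: 3, 16 (2 points).
Total affine count: 20.
Full point count |E(F_19)| = 20 + 1 = 21.
Hasse bound: |21 − (19+1)| = |1| = 1 ≤ 2√19 ≈ 8.7178 ✓.


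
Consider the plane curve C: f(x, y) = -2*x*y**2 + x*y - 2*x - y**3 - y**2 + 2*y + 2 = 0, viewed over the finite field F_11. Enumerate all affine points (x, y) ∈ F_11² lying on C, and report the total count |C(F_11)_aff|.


Affine F_11-points: {(0, 10), (1, 0), (2, 2), (2, 6), (2, 9), (3, 8), (4, 7), (5, 4), (8, 1), (9, 5), (10, 3)}; count = 11.

For each of the 121 pairs (x, y) ∈ F_11², evaluate f(x, y) mod 11. Record the zeros.
  x = 0: [0↦2, 1↦2, 2↦5, 3↦5, 4↦7, 5↦5, 6↦4, 7↦9, 8↦3, 9↦2, 10↦0]  zeros at y ∈ {10}
  x = 1: [0↦0, 1↦10, 2↦8, 3↦10, 4↦10, 5↦2, 6↦2, 7↦4, 8↦2, 9↦1, 10↦6]  zeros at y ∈ {0}
  x = 2: [0↦9, 1↦7, 2↦0, 3↦4, 4↦2, 5↦10, 6↦0, 7↦10, 8↦1, 9↦0, 10↦1]  zeros at y ∈ {2, 6, 9}
  x = 3: [0↦7, 1↦4, 2↦3, 3↦9, 4↦5, 5↦7, 6↦9, 7↦5, 8↦0, 9↦10, 10↦7]  zeros at y ∈ {8}
  x = 4: [0↦5, 1↦1, 2↦6, 3↦3, 4↦8, 5↦4, 6↦7, 7↦0, 8↦10, 9↦9, 10↦2]  zeros at y ∈ {7}
  x = 5: [0↦3, 1↦9, 2↦9, 3↦8, 4↦0, 5↦1, 6↦5, 7↦6, 8↦9, 9↦8, 10↦8]  zeros at y ∈ {4}
  x = 6: [0↦1, 1↦6, 2↦1, 3↦2, 4↦3, 5↦9, 6↦3, 7↦1, 8↦8, 9↦7, 10↦3]  zeros at y ∈ ∅
  x = 7: [0↦10, 1↦3, 2↦4, 3↦7, 4↦6, 5↦6, 6↦1, 7↦7, 8↦7, 9↦6, 10↦9]  zeros at y ∈ ∅
  x = 8: [0↦8, 1↦0, 2↦7, 3↦1, 4↦9, 5↦3, 6↦10, 7↦2, 8↦6, 9↦5, 10↦4]  zeros at y ∈ {1}
  x = 9: [0↦6, 1↦8, 2↦10, 3↦6, 4↦1, 5↦0, 6↦8, 7↦8, 8↦5, 9↦4, 10↦10]  zeros at y ∈ {5}
  x = 10: [0↦4, 1↦5, 2↦2, 3↦0, 4↦4, 5↦8, 6↦6, 7↦3, 8↦4, 9↦3, 10↦5]  zeros at y ∈ {3}
Collecting zeros: affine points = {(0, 10), (1, 0), (2, 2), (2, 6), (2, 9), (3, 8), (4, 7), (5, 4), (8, 1), (9, 5), (10, 3)}.
Total count |C(F_11)_aff| = 11.


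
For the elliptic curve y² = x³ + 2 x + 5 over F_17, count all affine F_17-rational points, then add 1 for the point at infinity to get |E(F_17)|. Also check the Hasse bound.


Affine points = {(1, 5), (1, 12), (2, 0), (3, 2), (3, 15), (4, 3), (4, 14), (5, 2), (5, 15), (9, 2), (9, 15), (11, 7), (11, 10), (13, 1), (13, 16), (16, 6), (16, 11)}; affine count = 17; |E(F_17)| = 18.

Discriminant check: Δ ∝ 4a³ + 27b² = 4·2³ + 27·5² = 4·8 + 27·25 ≡ 10 (mod 17). Nonzero ⇒ E is nonsingular.
For each x ∈ F_17, compute rhs = x³ + 2·x + 5 mod 17, then count y ∈ F_17 with y² ≡ rhs.
  x = 0: rhs = 5, matching y values: none (0 points).
  x = 1: rhs = 8, matching y values: 5, 12 (2 points).
  x = 2: rhs = 0, matching y values: 0 (1 points).
  x = 3: rhs = 4, matching y values: 2, 15 (2 points).
  x = 4: rhs = 9, matching y values: 3, 14 (2 points).
  x = 5: rhs = 4, matching y values: 2, 15 (2 points).
  x = 6: rhs = 12, matching y values: none (0 points).
  x = 7: rhs = 5, matching y values: none (0 points).
  x = 8: rhs = 6, matching y values: none (0 points).
  x = 9: rhs = 4, matching y values: 2, 15 (2 points).
  x = 10: rhs = 5, matching y values: none (0 points).
  x = 11: rhs = 15, matching y values: 7, 10 (2 points).
  x = 12: rhs = 6, matching y values: none (0 points).
  x = 13: rhs = 1, matching y values: 1, 16 (2 points).
  x = 14: rhs = 6, matching y values: none (0 points).
  x = 15: rhs = 10, matching y values: none (0 points).
  x = 16: rhs = 2, matching y values: 6, 11 (2 points).
Total affine count: 17.
Full point count |E(F_17)| = 17 + 1 = 18.
Hasse bound: |18 − (17+1)| = |0| = 0 ≤ 2√17 ≈ 8.2462 ✓.


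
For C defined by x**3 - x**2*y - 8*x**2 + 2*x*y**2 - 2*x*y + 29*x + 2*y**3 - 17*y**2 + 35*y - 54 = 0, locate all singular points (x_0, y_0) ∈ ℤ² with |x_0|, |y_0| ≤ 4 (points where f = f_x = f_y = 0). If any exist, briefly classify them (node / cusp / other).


Singular points: {(3, 2)}; classification: node.

Compute partial derivatives:
  f_x = 3*x**2 - 2*x*y - 16*x + 2*y**2 - 2*y + 29.
  f_y = -x**2 + 4*x*y - 2*x + 6*y**2 - 34*y + 35.
Scan x_0 ∈ {−4, ..., 4}. For each x_0, f_y(x_0, y) is a polynomial in y; find its integer roots y ∈ {−4, ..., 4}, then test f_x and f at those candidates.
  x = -4: f_y(-4, y) = 6*y**2 - 50*y + 27; no integer root y with |y| ≤ 4.
  x = -3: f_y(-3, y) = 6*y**2 - 46*y + 32; no integer root y with |y| ≤ 4.
  x = -2: f_y(-2, y) = 6*y**2 - 42*y + 35; no integer root y with |y| ≤ 4.
  x = -1: f_y(-1, y) = 6*y**2 - 38*y + 36; no integer root y with |y| ≤ 4.
  x = 0: f_y(0, y) = 6*y**2 - 34*y + 35; no integer root y with |y| ≤ 4.
  x = 1: f_y(1, y) = 6*y**2 - 30*y + 32; no integer root y with |y| ≤ 4.
  x = 2: f_y(2, y) = 6*y**2 - 26*y + 27; no integer root y with |y| ≤ 4.
  x = 3: f_y(3, y) = 6*y**2 - 22*y + 20; vanishes at y ∈ {2}. (3, 2): f_x = 0, f = 0 — SINGULAR.
  x = 4: f_y(4, y) = 6*y**2 - 18*y + 11; no integer root y with |y| ≤ 4.
Only singular point on the grid: (3, 2).
Classify: substitute x = 3 + u, y = 2 + v and expand: f = u**3 - u**2*v - u**2 + 2*u*v**2 + 2*v**3 + v**2.
No constant or linear terms (consistent with a singular point). Quadratic part: -u**2 + v**2. Cubic part: u**3 - u**2*v + 2*u*v**2 + 2*v**3.
The quadratic part v**2 - u**2 = (v − u)(v + u) splits into two distinct linear factors, so there are two distinct tangent lines y − 2 = ±(x − 3) — this is a node (ordinary double point).
Classification: node.


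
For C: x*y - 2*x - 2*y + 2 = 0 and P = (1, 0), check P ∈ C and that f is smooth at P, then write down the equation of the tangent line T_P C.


Tangent line at P: -2*x - y + 2 = 0.

Step 1: f(1, 0) = 0, so P lies on C.
Step 2: partial derivatives
  f_x(x, y) = y - 2, f_y(x, y) = x - 2.
  f_x(P) = -2, f_y(P) = -1 (gradient nonzero, so P is smooth).
Step 3: tangent line at P: -2·(x − 1) + -1·(y − 0) = 0.
Expanding: -2*x - y + 2 = 0.


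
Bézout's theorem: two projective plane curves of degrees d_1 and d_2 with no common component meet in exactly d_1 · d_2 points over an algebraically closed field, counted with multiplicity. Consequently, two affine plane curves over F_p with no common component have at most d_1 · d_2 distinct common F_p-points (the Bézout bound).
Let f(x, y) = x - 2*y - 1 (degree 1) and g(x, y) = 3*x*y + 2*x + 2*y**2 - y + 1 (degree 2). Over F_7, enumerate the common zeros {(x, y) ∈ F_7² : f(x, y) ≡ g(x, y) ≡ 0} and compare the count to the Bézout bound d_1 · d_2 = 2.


Common zeros: ∅; count = 0; Bézout bound = 2.

deg(f) = 1, deg(g) = 2, so Bézout bound = 2.
Scan x ∈ F_7. For each x, list the y ∈ F_7 with f(x, y) ≡ 0 and those with g(x, y) ≡ 0 (mod 7); the common zeros in that column are the intersection.
  x = 0: f ≡ 0 at y ∈ {3}; g ≡ 0 at y ∈ {2}; common: ∅.
  x = 1: f ≡ 0 at y ∈ {0}; g ≡ 0 at y ∈ {1, 5}; common: ∅.
  x = 2: f ≡ 0 at y ∈ {4}; g ≡ 0 at y ∈ ∅; common: ∅.
  x = 3: f ≡ 0 at y ∈ {1}; g ≡ 0 at y ∈ {0, 3}; common: ∅.
  x = 4: f ≡ 0 at y ∈ {5}; g ≡ 0 at y ∈ {6}; common: ∅.
  x = 5: f ≡ 0 at y ∈ {2}; g ≡ 0 at y ∈ ∅; common: ∅.
  x = 6: f ≡ 0 at y ∈ {6}; g ≡ 0 at y ∈ ∅; common: ∅.
Collecting: common zeros = ∅, so the count is 0.
Comparison with the Bézout bound: 0 ≤ 2 = deg(f)·deg(g), as expected for curves with no common component (the affine F_7-count falls short of the bound because intersections may lie at infinity, over extension fields, or carry multiplicity).


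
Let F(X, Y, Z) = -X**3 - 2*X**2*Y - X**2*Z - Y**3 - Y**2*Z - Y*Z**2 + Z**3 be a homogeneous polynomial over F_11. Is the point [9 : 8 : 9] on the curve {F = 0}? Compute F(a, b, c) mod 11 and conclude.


F(9,8,9) ≡ 1 (mod 11); P is NOT on the curve.

Evaluate F(9, 8, 9) term-by-term (mod 11).
  -X**3 ↦ -1·729·1·1 = -729
  -2*X**2*Y ↦ -2·81·8·1 = -1296
  -X**2*Z ↦ -1·81·1·9 = -729
  -Y**3 ↦ -1·1·512·1 = -512
  -Y**2*Z ↦ -1·1·64·9 = -576
  -Y*Z**2 ↦ -1·1·8·81 = -648
  Z**3 ↦ 1·1·1·729 = 729
Sum: F(9, 8, 9) = (-729) + (-1296) + (-729) + (-512) + (-576) + (-648) + (729) = -3761.
Reducing mod 11: -3761 ≡ 1 (mod 11).
Since F(a, b, c) ≡ 1 ≠ 0 (mod 11), P does NOT lie on the curve.


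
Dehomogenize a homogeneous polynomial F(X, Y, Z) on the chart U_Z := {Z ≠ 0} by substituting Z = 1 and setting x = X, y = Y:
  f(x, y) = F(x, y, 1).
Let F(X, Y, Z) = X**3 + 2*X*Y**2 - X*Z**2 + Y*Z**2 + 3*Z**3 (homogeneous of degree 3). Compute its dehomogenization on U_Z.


f(x, y) = x**3 + 2*x*y**2 - x + y + 3

On U_Z we set Z = 1. Each monomial c·X^i·Y^j·Z^k in F becomes c·x^i·y^j·1^k = c·x^i·y^j.
Substituting Z = 1: F(X, Y, 1) = x**3 + 2*x*y**2 - x + y + 3.
Note: deg(f) ≤ deg(F) = 3; strict inequality happens when F is divisible by Z (lost terms).


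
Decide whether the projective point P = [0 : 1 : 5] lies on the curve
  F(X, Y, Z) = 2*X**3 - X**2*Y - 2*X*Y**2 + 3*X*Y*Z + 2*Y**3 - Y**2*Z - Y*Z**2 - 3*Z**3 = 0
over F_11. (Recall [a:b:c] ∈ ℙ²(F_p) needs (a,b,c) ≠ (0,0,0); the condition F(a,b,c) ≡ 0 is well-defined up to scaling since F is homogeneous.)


F(0,1,5) ≡ 4 (mod 11); P is NOT on the curve.

Evaluate F(0, 1, 5) term-by-term (mod 11).
  2*X**3 ↦ 2·0·1·1 = 0
  -X**2*Y ↦ -1·0·1·1 = 0
  -2*X*Y**2 ↦ -2·0·1·1 = 0
  3*X*Y*Z ↦ 3·0·1·5 = 0
  2*Y**3 ↦ 2·1·1·1 = 2
  -Y**2*Z ↦ -1·1·1·5 = -5
  -Y*Z**2 ↦ -1·1·1·25 = -25
  -3*Z**3 ↦ -3·1·1·125 = -375
Sum: F(0, 1, 5) = (0) + (0) + (0) + (0) + (2) + (-5) + (-25) + (-375) = -403.
Reducing mod 11: -403 ≡ 4 (mod 11).
Since F(a, b, c) ≡ 4 ≠ 0 (mod 11), P does NOT lie on the curve.


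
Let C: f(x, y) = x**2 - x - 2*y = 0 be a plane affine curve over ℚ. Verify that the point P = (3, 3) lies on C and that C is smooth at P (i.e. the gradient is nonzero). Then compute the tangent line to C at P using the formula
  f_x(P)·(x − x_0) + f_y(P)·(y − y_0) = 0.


Tangent line at P: 5*x - 2*y - 9 = 0.

Step 1: f(3, 3) = 0, so P lies on C.
Step 2: partial derivatives
  f_x(x, y) = 2*x - 1, f_y(x, y) = -2.
  f_x(P) = 5, f_y(P) = -2 (gradient nonzero, so P is smooth).
Step 3: tangent line at P: 5·(x − 3) + -2·(y − 3) = 0.
Expanding: 5*x - 2*y - 9 = 0.


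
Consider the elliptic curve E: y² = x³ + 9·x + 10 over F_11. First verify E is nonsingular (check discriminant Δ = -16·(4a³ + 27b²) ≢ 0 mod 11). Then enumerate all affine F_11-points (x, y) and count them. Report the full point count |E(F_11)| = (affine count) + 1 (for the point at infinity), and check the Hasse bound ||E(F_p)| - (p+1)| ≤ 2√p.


Affine points = {(1, 3), (1, 8), (2, 5), (2, 6), (3, 3), (3, 8), (4, 0), (5, 2), (5, 9), (6, 4), (6, 7), (7, 3), (7, 8), (8, 0), (10, 0)}; affine count = 15; |E(F_11)| = 16.

Discriminant check: Δ ∝ 4a³ + 27b² = 4·9³ + 27·10² = 4·729 + 27·100 ≡ 6 (mod 11). Nonzero ⇒ E is nonsingular.
For each x ∈ F_11, compute rhs = x³ + 9·x + 10 mod 11, then count y ∈ F_11 with y² ≡ rhs.
  x = 0: rhs = 10, matching y values: none (0 points).
  x = 1: rhs = 9, matching y values: 3, 8 (2 points).
  x = 2: rhs = 3, matching y values: 5, 6 (2 points).
  x = 3: rhs = 9, matching y values: 3, 8 (2 points).
  x = 4: rhs = 0, matching y values: 0 (1 points).
  x = 5: rhs = 4, matching y values: 2, 9 (2 points).
  x = 6: rhs = 5, matching y values: 4, 7 (2 points).
  x = 7: rhs = 9, matching y values: 3, 8 (2 points).
  x = 8: rhs = 0, matching y values: 0 (1 points).
  x = 9: rhs = 6, matching y values: none (0 points).
  x = 10: rhs = 0, matching y values: 0 (1 points).
Total affine count: 15.
Full point count |E(F_11)| = 15 + 1 = 16.
Hasse bound: |16 − (11+1)| = |4| = 4 ≤ 2√11 ≈ 6.6332 ✓.


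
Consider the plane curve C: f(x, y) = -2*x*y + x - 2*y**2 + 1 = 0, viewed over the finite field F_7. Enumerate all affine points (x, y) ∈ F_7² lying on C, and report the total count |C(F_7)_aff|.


Affine F_7-points: {(0, 2), (0, 5), (5, 3), (5, 6), (6, 0), (6, 1)}; count = 6.

For each of the 49 pairs (x, y) ∈ F_7², evaluate f(x, y) mod 7. Record the zeros.
  x = 0: [0↦1, 1↦6, 2↦0, 3↦4, 4↦4, 5↦0, 6↦6]  zeros at y ∈ {2, 5}
  x = 1: [0↦2, 1↦5, 2↦4, 3↦6, 4↦4, 5↦5, 6↦2]  zeros at y ∈ ∅
  x = 2: [0↦3, 1↦4, 2↦1, 3↦1, 4↦4, 5↦3, 6↦5]  zeros at y ∈ ∅
  x = 3: [0↦4, 1↦3, 2↦5, 3↦3, 4↦4, 5↦1, 6↦1]  zeros at y ∈ ∅
  x = 4: [0↦5, 1↦2, 2↦2, 3↦5, 4↦4, 5↦6, 6↦4]  zeros at y ∈ ∅
  x = 5: [0↦6, 1↦1, 2↦6, 3↦0, 4↦4, 5↦4, 6↦0]  zeros at y ∈ {3, 6}
  x = 6: [0↦0, 1↦0, 2↦3, 3↦2, 4↦4, 5↦2, 6↦3]  zeros at y ∈ {0, 1}
Collecting zeros: affine points = {(0, 2), (0, 5), (5, 3), (5, 6), (6, 0), (6, 1)}.
Total count |C(F_7)_aff| = 6.


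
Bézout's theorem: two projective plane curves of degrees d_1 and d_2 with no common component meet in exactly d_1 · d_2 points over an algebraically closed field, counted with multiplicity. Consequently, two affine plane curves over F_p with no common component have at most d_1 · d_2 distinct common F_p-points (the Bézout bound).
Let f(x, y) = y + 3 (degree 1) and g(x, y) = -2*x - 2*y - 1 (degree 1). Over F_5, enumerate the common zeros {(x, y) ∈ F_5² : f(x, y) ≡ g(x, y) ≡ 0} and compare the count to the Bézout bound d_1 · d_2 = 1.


Common zeros: {(0, 2)}; count = 1; Bézout bound = 1.

deg(f) = 1, deg(g) = 1, so Bézout bound = 1.
Scan x ∈ F_5. For each x, list the y ∈ F_5 with f(x, y) ≡ 0 and those with g(x, y) ≡ 0 (mod 5); the common zeros in that column are the intersection.
  x = 0: f ≡ 0 at y ∈ {2}; g ≡ 0 at y ∈ {2}; common: {2}.
  x = 1: f ≡ 0 at y ∈ {2}; g ≡ 0 at y ∈ {1}; common: ∅.
  x = 2: f ≡ 0 at y ∈ {2}; g ≡ 0 at y ∈ {0}; common: ∅.
  x = 3: f ≡ 0 at y ∈ {2}; g ≡ 0 at y ∈ {4}; common: ∅.
  x = 4: f ≡ 0 at y ∈ {2}; g ≡ 0 at y ∈ {3}; common: ∅.
Collecting: common zeros = {(0, 2)}, so the count is 1.
Comparison with the Bézout bound: 1 ≤ 1 = deg(f)·deg(g), as expected for curves with no common component (the bound is attained).


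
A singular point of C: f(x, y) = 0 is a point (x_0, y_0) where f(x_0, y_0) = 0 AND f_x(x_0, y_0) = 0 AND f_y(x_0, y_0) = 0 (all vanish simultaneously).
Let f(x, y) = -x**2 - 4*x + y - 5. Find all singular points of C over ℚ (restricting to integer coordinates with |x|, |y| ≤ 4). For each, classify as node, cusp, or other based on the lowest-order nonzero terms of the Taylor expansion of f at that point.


No singular points in the scanned grid; C is smooth there.

Compute partial derivatives:
  f_x = -2*x - 4.
  f_y = 1.
f_y = 1 is a nonzero constant, so f_y never vanishes: no point (x, y) can satisfy f = f_x = f_y = 0. In particular no (x, y) ∈ {−4, ..., 4}² is singular; the curve is smooth.


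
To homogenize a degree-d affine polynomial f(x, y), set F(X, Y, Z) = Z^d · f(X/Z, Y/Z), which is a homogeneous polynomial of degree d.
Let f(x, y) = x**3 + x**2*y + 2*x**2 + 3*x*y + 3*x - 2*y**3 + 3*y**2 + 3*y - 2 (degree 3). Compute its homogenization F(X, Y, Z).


F(X, Y, Z) = X**3 + X**2*Y + 2*X**2*Z + 3*X*Y*Z + 3*X*Z**2 - 2*Y**3 + 3*Y**2*Z + 3*Y*Z**2 - 2*Z**3

deg(f) = 3.
Substitute x = X/Z, y = Y/Z into f, then multiply by Z^3.
  monomial 1·x^3·y^0 ↦ 1·X^3·Y^0·Z^0.
  monomial 1·x^2·y^1 ↦ 1·X^2·Y^1·Z^0.
  monomial 2·x^2·y^0 ↦ 2·X^2·Y^0·Z^1.
  monomial 3·x^1·y^1 ↦ 3·X^1·Y^1·Z^1.
  monomial 3·x^1·y^0 ↦ 3·X^1·Y^0·Z^2.
  monomial -2·x^0·y^3 ↦ -2·X^0·Y^3·Z^0.
  monomial 3·x^0·y^2 ↦ 3·X^0·Y^2·Z^1.
  monomial 3·x^0·y^1 ↦ 3·X^0·Y^1·Z^2.
  monomial -2·x^0·y^0 ↦ -2·X^0·Y^0·Z^3.
Collecting: F(X, Y, Z) = X**3 + X**2*Y + 2*X**2*Z + 3*X*Y*Z + 3*X*Z**2 - 2*Y**3 + 3*Y**2*Z + 3*Y*Z**2 - 2*Z**3.


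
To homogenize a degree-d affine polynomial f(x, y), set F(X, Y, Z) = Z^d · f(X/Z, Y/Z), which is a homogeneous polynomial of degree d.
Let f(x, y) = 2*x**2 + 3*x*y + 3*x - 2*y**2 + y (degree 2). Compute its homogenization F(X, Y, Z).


F(X, Y, Z) = 2*X**2 + 3*X*Y + 3*X*Z - 2*Y**2 + Y*Z

deg(f) = 2.
Substitute x = X/Z, y = Y/Z into f, then multiply by Z^2.
  monomial 2·x^2·y^0 ↦ 2·X^2·Y^0·Z^0.
  monomial 3·x^1·y^1 ↦ 3·X^1·Y^1·Z^0.
  monomial 3·x^1·y^0 ↦ 3·X^1·Y^0·Z^1.
  monomial -2·x^0·y^2 ↦ -2·X^0·Y^2·Z^0.
  monomial 1·x^0·y^1 ↦ 1·X^0·Y^1·Z^1.
Collecting: F(X, Y, Z) = 2*X**2 + 3*X*Y + 3*X*Z - 2*Y**2 + Y*Z.


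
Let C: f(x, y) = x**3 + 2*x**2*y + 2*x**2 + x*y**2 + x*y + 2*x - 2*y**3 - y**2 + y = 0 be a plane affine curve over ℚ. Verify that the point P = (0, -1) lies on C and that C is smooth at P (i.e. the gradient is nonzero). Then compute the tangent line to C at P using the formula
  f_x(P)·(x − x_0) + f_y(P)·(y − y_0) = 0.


Tangent line at P: 2*x - 3*y - 3 = 0.

Step 1: f(0, -1) = 0, so P lies on C.
Step 2: partial derivatives
  f_x(x, y) = 3*x**2 + 4*x*y + 4*x + y**2 + y + 2, f_y(x, y) = 2*x**2 + 2*x*y + x - 6*y**2 - 2*y + 1.
  f_x(P) = 2, f_y(P) = -3 (gradient nonzero, so P is smooth).
Step 3: tangent line at P: 2·(x − 0) + -3·(y − -1) = 0.
Expanding: 2*x - 3*y - 3 = 0.


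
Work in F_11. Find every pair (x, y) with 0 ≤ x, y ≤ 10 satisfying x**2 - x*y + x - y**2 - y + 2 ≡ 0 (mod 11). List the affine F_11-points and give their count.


Affine F_11-points: {(0, 1), (0, 9), (1, 3), (1, 6), (4, 0), (4, 6), (6, 0), (6, 4), (8, 4), (8, 9)}; count = 10.

For each of the 121 pairs (x, y) ∈ F_11², evaluate f(x, y) mod 11. Record the zeros.
  x = 0: [0↦2, 1↦0, 2↦7, 3↦1, 4↦4, 5↦5, 6↦4, 7↦1, 8↦7, 9↦0, 10↦2]  zeros at y ∈ {1, 9}
  x = 1: [0↦4, 1↦1, 2↦7, 3↦0, 4↦2, 5↦2, 6↦0, 7↦7, 8↦1, 9↦4, 10↦5]  zeros at y ∈ {3, 6}
  x = 2: [0↦8, 1↦4, 2↦9, 3↦1, 4↦2, 5↦1, 6↦9, 7↦4, 8↦8, 9↦10, 10↦10]  zeros at y ∈ ∅
  x = 3: [0↦3, 1↦9, 2↦2, 3↦4, 4↦4, 5↦2, 6↦9, 7↦3, 8↦6, 9↦7, 10↦6]  zeros at y ∈ ∅
  x = 4: [0↦0, 1↦5, 2↦8, 3↦9, 4↦8, 5↦5, 6↦0, 7↦4, 8↦6, 9↦6, 10↦4]  zeros at y ∈ {0, 6}
  x = 5: [0↦10, 1↦3, 2↦5, 3↦5, 4↦3, 5↦10, 6↦4, 7↦7, 8↦8, 9↦7, 10↦4]  zeros at y ∈ ∅
  x = 6: [0↦0, 1↦3, 2↦4, 3↦3, 4↦0, 5↦6, 6↦10, 7↦1, 8↦1, 9↦10, 10↦6]  zeros at y ∈ {0, 4}
  x = 7: [0↦3, 1↦5, 2↦5, 3↦3, 4↦10, 5↦4, 6↦7, 7↦8, 8↦7, 9↦4, 10↦10]  zeros at y ∈ ∅
  x = 8: [0↦8, 1↦9, 2↦8, 3↦5, 4↦0, 5↦4, 6↦6, 7↦6, 8↦4, 9↦0, 10↦5]  zeros at y ∈ {4, 9}
  x = 9: [0↦4, 1↦4, 2↦2, 3↦9, 4↦3, 5↦6, 6↦7, 7↦6, 8↦3, 9↦9, 10↦2]  zeros at y ∈ ∅
  x = 10: [0↦2, 1↦1, 2↦9, 3↦4, 4↦8, 5↦10, 6↦10, 7↦8, 8↦4, 9↦9, 10↦1]  zeros at y ∈ ∅
Collecting zeros: affine points = {(0, 1), (0, 9), (1, 3), (1, 6), (4, 0), (4, 6), (6, 0), (6, 4), (8, 4), (8, 9)}.
Total count |C(F_11)_aff| = 10.


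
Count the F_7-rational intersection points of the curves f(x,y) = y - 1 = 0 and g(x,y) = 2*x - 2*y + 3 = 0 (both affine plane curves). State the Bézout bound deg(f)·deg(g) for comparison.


Common zeros: {(3, 1)}; count = 1; Bézout bound = 1.

deg(f) = 1, deg(g) = 1, so Bézout bound = 1.
Scan x ∈ F_7. For each x, list the y ∈ F_7 with f(x, y) ≡ 0 and those with g(x, y) ≡ 0 (mod 7); the common zeros in that column are the intersection.
  x = 0: f ≡ 0 at y ∈ {1}; g ≡ 0 at y ∈ {5}; common: ∅.
  x = 1: f ≡ 0 at y ∈ {1}; g ≡ 0 at y ∈ {6}; common: ∅.
  x = 2: f ≡ 0 at y ∈ {1}; g ≡ 0 at y ∈ {0}; common: ∅.
  x = 3: f ≡ 0 at y ∈ {1}; g ≡ 0 at y ∈ {1}; common: {1}.
  x = 4: f ≡ 0 at y ∈ {1}; g ≡ 0 at y ∈ {2}; common: ∅.
  x = 5: f ≡ 0 at y ∈ {1}; g ≡ 0 at y ∈ {3}; common: ∅.
  x = 6: f ≡ 0 at y ∈ {1}; g ≡ 0 at y ∈ {4}; common: ∅.
Collecting: common zeros = {(3, 1)}, so the count is 1.
Comparison with the Bézout bound: 1 ≤ 1 = deg(f)·deg(g), as expected for curves with no common component (the bound is attained).


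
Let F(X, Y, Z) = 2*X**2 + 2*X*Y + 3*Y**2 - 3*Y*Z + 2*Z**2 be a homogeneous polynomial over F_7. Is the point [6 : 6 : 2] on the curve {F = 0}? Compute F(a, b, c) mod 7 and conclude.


F(6,6,2) ≡ 0 (mod 7); P is on the curve.

Evaluate F(6, 6, 2) term-by-term (mod 7).
  2*X**2 ↦ 2·36·1·1 = 72
  2*X*Y ↦ 2·6·6·1 = 72
  3*Y**2 ↦ 3·1·36·1 = 108
  -3*Y*Z ↦ -3·1·6·2 = -36
  2*Z**2 ↦ 2·1·1·4 = 8
Sum: F(6, 6, 2) = (72) + (72) + (108) + (-36) + (8) = 224.
Reducing mod 7: 224 ≡ 0 (mod 7).
Since F(a, b, c) ≡ 0 (mod 7), P lies on the curve.


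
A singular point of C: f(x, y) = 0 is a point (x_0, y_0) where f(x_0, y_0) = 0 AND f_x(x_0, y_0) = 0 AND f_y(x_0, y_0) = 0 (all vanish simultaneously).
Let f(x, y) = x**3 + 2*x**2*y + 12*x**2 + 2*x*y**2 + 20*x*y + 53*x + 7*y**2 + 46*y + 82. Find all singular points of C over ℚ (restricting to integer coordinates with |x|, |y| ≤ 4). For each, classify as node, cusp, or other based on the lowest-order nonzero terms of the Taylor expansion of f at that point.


Singular points: {(-3, -2)}; classification: node.

Compute partial derivatives:
  f_x = 3*x**2 + 4*x*y + 24*x + 2*y**2 + 20*y + 53.
  f_y = 2*x**2 + 4*x*y + 20*x + 14*y + 46.
Scan x_0 ∈ {−4, ..., 4}. For each x_0, f_y(x_0, y) is a polynomial in y; find its integer roots y ∈ {−4, ..., 4}, then test f_x and f at those candidates.
  x = -4: f_y(-4, y) = -2*y - 2; vanishes at y ∈ {-1}. (-4, -1): f_x = 3 ≠ 0.
  x = -3: f_y(-3, y) = 2*y + 4; vanishes at y ∈ {-2}. (-3, -2): f_x = 0, f = 0 — SINGULAR.
  x = -2: f_y(-2, y) = 6*y + 14; no integer root y with |y| ≤ 4.
  x = -1: f_y(-1, y) = 10*y + 28; no integer root y with |y| ≤ 4.
  x = 0: f_y(0, y) = 14*y + 46; no integer root y with |y| ≤ 4.
  x = 1: f_y(1, y) = 18*y + 68; no integer root y with |y| ≤ 4.
  x = 2: f_y(2, y) = 22*y + 94; no integer root y with |y| ≤ 4.
  x = 3: f_y(3, y) = 26*y + 124; no integer root y with |y| ≤ 4.
  x = 4: f_y(4, y) = 30*y + 158; no integer root y with |y| ≤ 4.
Only singular point on the grid: (-3, -2).
Classify: substitute x = -3 + u, y = -2 + v and expand: f = u**3 + 2*u**2*v - u**2 + 2*u*v**2 + v**2.
No constant or linear terms (consistent with a singular point). Quadratic part: -u**2 + v**2. Cubic part: u**3 + 2*u**2*v + 2*u*v**2.
The quadratic part v**2 - u**2 = (v − u)(v + u) splits into two distinct linear factors, so there are two distinct tangent lines y − -2 = ±(x − -3) — this is a node (ordinary double point).
Classification: node.


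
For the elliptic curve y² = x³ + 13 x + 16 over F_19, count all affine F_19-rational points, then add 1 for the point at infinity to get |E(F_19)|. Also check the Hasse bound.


Affine points = {(0, 4), (0, 15), (1, 7), (1, 12), (3, 5), (3, 14), (5, 4), (5, 15), (6, 5), (6, 14), (8, 9), (8, 10), (9, 8), (9, 11), (10, 5), (10, 14), (12, 0), (13, 8), (13, 11), (14, 4), (14, 15), (16, 8), (16, 11), (17, 1), (17, 18)}; affine count = 25; |E(F_19)| = 26.

Discriminant check: Δ ∝ 4a³ + 27b² = 4·13³ + 27·16² = 4·2197 + 27·256 ≡ 6 (mod 19). Nonzero ⇒ E is nonsingular.
For each x ∈ F_19, compute rhs = x³ + 13·x + 16 mod 19, then count y ∈ F_19 with y² ≡ rhs.
  x = 0: rhs = 16, matching y values: 4, 15 (2 points).
  x = 1: rhs = 11, matching y values: 7, 12 (2 points).
  x = 2: rhs = 12, matching y values: none (0 points).
  x = 3: rhs = 6, matching y values: 5, 14 (2 points).
  x = 4: rhs = 18, matching y values: none (0 points).
  x = 5: rhs = 16, matching y values: 4, 15 (2 points).
  x = 6: rhs = 6, matching y values: 5, 14 (2 points).
  x = 7: rhs = 13, matching y values: none (0 points).
  x = 8: rhs = 5, matching y values: 9, 10 (2 points).
  x = 9: rhs = 7, matching y values: 8, 11 (2 points).
  x = 10: rhs = 6, matching y values: 5, 14 (2 points).
  x = 11: rhs = 8, matching y values: none (0 points).
  x = 12: rhs = 0, matching y values: 0 (1 points).
  x = 13: rhs = 7, matching y values: 8, 11 (2 points).
  x = 14: rhs = 16, matching y values: 4, 15 (2 points).
  x = 15: rhs = 14, matching y values: none (0 points).
  x = 16: rhs = 7, matching y values: 8, 11 (2 points).
  x = 17: rhs = 1, matching y values: 1, 18 (2 points).
  x = 18: rhs = 2, matching y values: none (0 points).
Total affine count: 25.
Full point count |E(F_19)| = 25 + 1 = 26.
Hasse bound: |26 − (19+1)| = |6| = 6 ≤ 2√19 ≈ 8.7178 ✓.


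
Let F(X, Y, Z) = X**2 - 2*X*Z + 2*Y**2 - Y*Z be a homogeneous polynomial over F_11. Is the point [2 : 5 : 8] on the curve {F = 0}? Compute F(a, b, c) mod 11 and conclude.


F(2,5,8) ≡ 4 (mod 11); P is NOT on the curve.

Evaluate F(2, 5, 8) term-by-term (mod 11).
  X**2 ↦ 1·4·1·1 = 4
  -2*X*Z ↦ -2·2·1·8 = -32
  2*Y**2 ↦ 2·1·25·1 = 50
  -Y*Z ↦ -1·1·5·8 = -40
Sum: F(2, 5, 8) = (4) + (-32) + (50) + (-40) = -18.
Reducing mod 11: -18 ≡ 4 (mod 11).
Since F(a, b, c) ≡ 4 ≠ 0 (mod 11), P does NOT lie on the curve.


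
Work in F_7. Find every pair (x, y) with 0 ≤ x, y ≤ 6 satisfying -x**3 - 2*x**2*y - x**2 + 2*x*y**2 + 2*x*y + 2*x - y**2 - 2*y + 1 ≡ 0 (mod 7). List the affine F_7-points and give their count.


Affine F_7-points: {(0, 2), (0, 3), (1, 1), (2, 0), (2, 2), (4, 4)}; count = 6.

For each of the 49 pairs (x, y) ∈ F_7², evaluate f(x, y) mod 7. Record the zeros.
  x = 0: [0↦1, 1↦5, 2↦0, 3↦0, 4↦5, 5↦1, 6↦2]  zeros at y ∈ {2, 3}
  x = 1: [0↦1, 1↦0, 2↦1, 3↦4, 4↦2, 5↦2, 6↦4]  zeros at y ∈ {1}
  x = 2: [0↦0, 1↦4, 2↦0, 3↦2, 4↦3, 5↦3, 6↦2]  zeros at y ∈ {0, 2}
  x = 3: [0↦6, 1↦4, 2↦5, 3↦2, 4↦2, 5↦5, 6↦4]  zeros at y ∈ ∅
  x = 4: [0↦6, 1↦1, 2↦3, 3↦5, 4↦0, 5↦2, 6↦4]  zeros at y ∈ {4}
  x = 5: [0↦1, 1↦3, 2↦2, 3↦5, 4↦5, 5↦2, 6↦3]  zeros at y ∈ ∅
  x = 6: [0↦6, 1↦4, 2↦3, 3↦3, 4↦4, 5↦6, 6↦2]  zeros at y ∈ ∅
Collecting zeros: affine points = {(0, 2), (0, 3), (1, 1), (2, 0), (2, 2), (4, 4)}.
Total count |C(F_7)_aff| = 6.


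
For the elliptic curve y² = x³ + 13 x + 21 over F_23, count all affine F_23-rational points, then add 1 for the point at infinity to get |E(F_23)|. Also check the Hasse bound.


Affine points = {(1, 9), (1, 14), (2, 3), (2, 20), (3, 8), (3, 15), (5, 2), (5, 21), (6, 4), (6, 19), (7, 8), (7, 15), (8, 4), (8, 19), (9, 4), (9, 19), (10, 1), (10, 22), (11, 0), (13, 8), (13, 15), (14, 7), (14, 16), (15, 7), (15, 16), (16, 1), (16, 22), (17, 7), (17, 16), (20, 1), (20, 22)}; affine count = 31; |E(F_23)| = 32.

Discriminant check: Δ ∝ 4a³ + 27b² = 4·13³ + 27·21² = 4·2197 + 27·441 ≡ 18 (mod 23). Nonzero ⇒ E is nonsingular.
For each x ∈ F_23, compute rhs = x³ + 13·x + 21 mod 23, then count y ∈ F_23 with y² ≡ rhs.
  x = 0: rhs = 21, matching y values: none (0 points).
  x = 1: rhs = 12, matching y values: 9, 14 (2 points).
  x = 2: rhs = 9, matching y values: 3, 20 (2 points).
  x = 3: rhs = 18, matching y values: 8, 15 (2 points).
  x = 4: rhs = 22, matching y values: none (0 points).
  x = 5: rhs = 4, matching y values: 2, 21 (2 points).
  x = 6: rhs = 16, matching y values: 4, 19 (2 points).
  x = 7: rhs = 18, matching y values: 8, 15 (2 points).
  x = 8: rhs = 16, matching y values: 4, 19 (2 points).
  x = 9: rhs = 16, matching y values: 4, 19 (2 points).
  x = 10: rhs = 1, matching y values: 1, 22 (2 points).
  x = 11: rhs = 0, matching y values: 0 (1 points).
  x = 12: rhs = 19, matching y values: none (0 points).
  x = 13: rhs = 18, matching y values: 8, 15 (2 points).
  x = 14: rhs = 3, matching y values: 7, 16 (2 points).
  x = 15: rhs = 3, matching y values: 7, 16 (2 points).
  x = 16: rhs = 1, matching y values: 1, 22 (2 points).
  x = 17: rhs = 3, matching y values: 7, 16 (2 points).
  x = 18: rhs = 15, matching y values: none (0 points).
  x = 19: rhs = 20, matching y values: none (0 points).
  x = 20: rhs = 1, matching y values: 1, 22 (2 points).
  x = 21: rhs = 10, matching y values: none (0 points).
  x = 22: rhs = 7, matching y values: none (0 points).
Total affine count: 31.
Full point count |E(F_23)| = 31 + 1 = 32.
Hasse bound: |32 − (23+1)| = |8| = 8 ≤ 2√23 ≈ 9.5917 ✓.


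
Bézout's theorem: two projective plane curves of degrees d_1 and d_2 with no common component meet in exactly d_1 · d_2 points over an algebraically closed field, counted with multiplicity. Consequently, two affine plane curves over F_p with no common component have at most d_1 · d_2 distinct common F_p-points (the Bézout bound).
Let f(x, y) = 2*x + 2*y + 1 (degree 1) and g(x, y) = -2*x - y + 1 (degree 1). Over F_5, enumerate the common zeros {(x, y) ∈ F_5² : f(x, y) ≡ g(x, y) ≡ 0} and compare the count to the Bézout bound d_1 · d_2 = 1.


Common zeros: {(4, 3)}; count = 1; Bézout bound = 1.

deg(f) = 1, deg(g) = 1, so Bézout bound = 1.
Scan x ∈ F_5. For each x, list the y ∈ F_5 with f(x, y) ≡ 0 and those with g(x, y) ≡ 0 (mod 5); the common zeros in that column are the intersection.
  x = 0: f ≡ 0 at y ∈ {2}; g ≡ 0 at y ∈ {1}; common: ∅.
  x = 1: f ≡ 0 at y ∈ {1}; g ≡ 0 at y ∈ {4}; common: ∅.
  x = 2: f ≡ 0 at y ∈ {0}; g ≡ 0 at y ∈ {2}; common: ∅.
  x = 3: f ≡ 0 at y ∈ {4}; g ≡ 0 at y ∈ {0}; common: ∅.
  x = 4: f ≡ 0 at y ∈ {3}; g ≡ 0 at y ∈ {3}; common: {3}.
Collecting: common zeros = {(4, 3)}, so the count is 1.
Comparison with the Bézout bound: 1 ≤ 1 = deg(f)·deg(g), as expected for curves with no common component (the bound is attained).


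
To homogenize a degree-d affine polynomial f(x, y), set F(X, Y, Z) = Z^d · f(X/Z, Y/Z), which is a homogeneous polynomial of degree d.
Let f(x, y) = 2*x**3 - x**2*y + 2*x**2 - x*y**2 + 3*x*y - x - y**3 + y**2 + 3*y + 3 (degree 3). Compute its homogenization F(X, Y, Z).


F(X, Y, Z) = 2*X**3 - X**2*Y + 2*X**2*Z - X*Y**2 + 3*X*Y*Z - X*Z**2 - Y**3 + Y**2*Z + 3*Y*Z**2 + 3*Z**3

deg(f) = 3.
Substitute x = X/Z, y = Y/Z into f, then multiply by Z^3.
  monomial 2·x^3·y^0 ↦ 2·X^3·Y^0·Z^0.
  monomial -1·x^2·y^1 ↦ -1·X^2·Y^1·Z^0.
  monomial 2·x^2·y^0 ↦ 2·X^2·Y^0·Z^1.
  monomial -1·x^1·y^2 ↦ -1·X^1·Y^2·Z^0.
  monomial 3·x^1·y^1 ↦ 3·X^1·Y^1·Z^1.
  monomial -1·x^1·y^0 ↦ -1·X^1·Y^0·Z^2.
  monomial -1·x^0·y^3 ↦ -1·X^0·Y^3·Z^0.
  monomial 1·x^0·y^2 ↦ 1·X^0·Y^2·Z^1.
  monomial 3·x^0·y^1 ↦ 3·X^0·Y^1·Z^2.
  monomial 3·x^0·y^0 ↦ 3·X^0·Y^0·Z^3.
Collecting: F(X, Y, Z) = 2*X**3 - X**2*Y + 2*X**2*Z - X*Y**2 + 3*X*Y*Z - X*Z**2 - Y**3 + Y**2*Z + 3*Y*Z**2 + 3*Z**3.


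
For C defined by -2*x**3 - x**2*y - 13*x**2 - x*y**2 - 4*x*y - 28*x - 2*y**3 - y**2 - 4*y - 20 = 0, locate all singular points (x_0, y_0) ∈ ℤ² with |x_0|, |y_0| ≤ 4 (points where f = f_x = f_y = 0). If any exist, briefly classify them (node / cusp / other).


Singular points: {(-2, 0)}; classification: node.

Compute partial derivatives:
  f_x = -6*x**2 - 2*x*y - 26*x - y**2 - 4*y - 28.
  f_y = -x**2 - 2*x*y - 4*x - 6*y**2 - 2*y - 4.
Scan x_0 ∈ {−4, ..., 4}. For each x_0, f_y(x_0, y) is a polynomial in y; find its integer roots y ∈ {−4, ..., 4}, then test f_x and f at those candidates.
  x = -4: f_y(-4, y) = -6*y**2 + 6*y - 4; no integer root y with |y| ≤ 4.
  x = -3: f_y(-3, y) = -6*y**2 + 4*y - 1; no integer root y with |y| ≤ 4.
  x = -2: f_y(-2, y) = -6*y**2 + 2*y; vanishes at y ∈ {0}. (-2, 0): f_x = 0, f = 0 — SINGULAR.
  x = -1: f_y(-1, y) = -6*y**2 - 1; no integer root y with |y| ≤ 4.
  x = 0: f_y(0, y) = -6*y**2 - 2*y - 4; no integer root y with |y| ≤ 4.
  x = 1: f_y(1, y) = -6*y**2 - 4*y - 9; no integer root y with |y| ≤ 4.
  x = 2: f_y(2, y) = -6*y**2 - 6*y - 16; no integer root y with |y| ≤ 4.
  x = 3: f_y(3, y) = -6*y**2 - 8*y - 25; no integer root y with |y| ≤ 4.
  x = 4: f_y(4, y) = -6*y**2 - 10*y - 36; no integer root y with |y| ≤ 4.
Only singular point on the grid: (-2, 0).
Classify: substitute x = -2 + u, y = 0 + v and expand: f = -2*u**3 - u**2*v - u**2 - u*v**2 - 2*v**3 + v**2.
No constant or linear terms (consistent with a singular point). Quadratic part: -u**2 + v**2. Cubic part: -2*u**3 - u**2*v - u*v**2 - 2*v**3.
The quadratic part v**2 - u**2 = (v − u)(v + u) splits into two distinct linear factors, so there are two distinct tangent lines y − 0 = ±(x − -2) — this is a node (ordinary double point).
Classification: node.


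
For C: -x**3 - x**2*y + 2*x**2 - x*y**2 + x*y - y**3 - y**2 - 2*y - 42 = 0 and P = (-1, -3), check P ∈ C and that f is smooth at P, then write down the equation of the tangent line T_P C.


Tangent line at P: -25*x - 31*y - 118 = 0.

Step 1: f(-1, -3) = 0, so P lies on C.
Step 2: partial derivatives
  f_x(x, y) = -3*x**2 - 2*x*y + 4*x - y**2 + y, f_y(x, y) = -x**2 - 2*x*y + x - 3*y**2 - 2*y - 2.
  f_x(P) = -25, f_y(P) = -31 (gradient nonzero, so P is smooth).
Step 3: tangent line at P: -25·(x − -1) + -31·(y − -3) = 0.
Expanding: -25*x - 31*y - 118 = 0.


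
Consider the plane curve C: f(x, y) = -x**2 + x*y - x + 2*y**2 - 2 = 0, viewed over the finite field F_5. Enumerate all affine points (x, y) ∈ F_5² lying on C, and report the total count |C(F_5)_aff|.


Affine F_5-points: {(0, 1), (0, 4), (3, 2), (3, 4)}; count = 4.

For each of the 25 pairs (x, y) ∈ F_5², evaluate f(x, y) mod 5. Record the zeros.
  x = 0: [0↦3, 1↦0, 2↦1, 3↦1, 4↦0]  zeros at y ∈ {1, 4}
  x = 1: [0↦1, 1↦4, 2↦1, 3↦2, 4↦2]  zeros at y ∈ ∅
  x = 2: [0↦2, 1↦1, 2↦4, 3↦1, 4↦2]  zeros at y ∈ ∅
  x = 3: [0↦1, 1↦1, 2↦0, 3↦3, 4↦0]  zeros at y ∈ {2, 4}
  x = 4: [0↦3, 1↦4, 2↦4, 3↦3, 4↦1]  zeros at y ∈ ∅
Collecting zeros: affine points = {(0, 1), (0, 4), (3, 2), (3, 4)}.
Total count |C(F_5)_aff| = 4.


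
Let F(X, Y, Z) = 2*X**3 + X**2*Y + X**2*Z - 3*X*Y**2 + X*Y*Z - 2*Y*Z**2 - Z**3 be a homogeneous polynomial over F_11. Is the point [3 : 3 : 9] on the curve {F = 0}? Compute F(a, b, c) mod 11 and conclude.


F(3,3,9) ≡ 3 (mod 11); P is NOT on the curve.

Evaluate F(3, 3, 9) term-by-term (mod 11).
  2*X**3 ↦ 2·27·1·1 = 54
  X**2*Y ↦ 1·9·3·1 = 27
  X**2*Z ↦ 1·9·1·9 = 81
  -3*X*Y**2 ↦ -3·3·9·1 = -81
  X*Y*Z ↦ 1·3·3·9 = 81
  -2*Y*Z**2 ↦ -2·1·3·81 = -486
  -Z**3 ↦ -1·1·1·729 = -729
Sum: F(3, 3, 9) = (54) + (27) + (81) + (-81) + (81) + (-486) + (-729) = -1053.
Reducing mod 11: -1053 ≡ 3 (mod 11).
Since F(a, b, c) ≡ 3 ≠ 0 (mod 11), P does NOT lie on the curve.


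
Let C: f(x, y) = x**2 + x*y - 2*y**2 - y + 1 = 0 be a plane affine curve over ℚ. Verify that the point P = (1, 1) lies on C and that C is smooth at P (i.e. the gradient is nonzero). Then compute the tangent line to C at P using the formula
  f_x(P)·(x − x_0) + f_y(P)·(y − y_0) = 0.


Tangent line at P: 3*x - 4*y + 1 = 0.

Step 1: f(1, 1) = 0, so P lies on C.
Step 2: partial derivatives
  f_x(x, y) = 2*x + y, f_y(x, y) = x - 4*y - 1.
  f_x(P) = 3, f_y(P) = -4 (gradient nonzero, so P is smooth).
Step 3: tangent line at P: 3·(x − 1) + -4·(y − 1) = 0.
Expanding: 3*x - 4*y + 1 = 0.


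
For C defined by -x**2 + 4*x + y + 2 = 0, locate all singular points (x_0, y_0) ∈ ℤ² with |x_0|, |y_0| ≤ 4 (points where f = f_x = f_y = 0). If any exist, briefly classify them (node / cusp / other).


No singular points in the scanned grid; C is smooth there.

Compute partial derivatives:
  f_x = 4 - 2*x.
  f_y = 1.
f_y = 1 is a nonzero constant, so f_y never vanishes: no point (x, y) can satisfy f = f_x = f_y = 0. In particular no (x, y) ∈ {−4, ..., 4}² is singular; the curve is smooth.


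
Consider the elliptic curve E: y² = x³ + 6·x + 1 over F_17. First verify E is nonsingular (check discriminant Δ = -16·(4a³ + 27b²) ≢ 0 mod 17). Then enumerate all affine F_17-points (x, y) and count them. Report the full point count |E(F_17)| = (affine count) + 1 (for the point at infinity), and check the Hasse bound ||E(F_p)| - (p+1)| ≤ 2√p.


Affine points = {(0, 1), (0, 16), (1, 5), (1, 12), (2, 2), (2, 15), (4, 2), (4, 15), (6, 7), (6, 10), (8, 0), (9, 6), (9, 11), (11, 2), (11, 15), (12, 4), (12, 13), (13, 7), (13, 10), (15, 7), (15, 10)}; affine count = 21; |E(F_17)| = 22.

Discriminant check: Δ ∝ 4a³ + 27b² = 4·6³ + 27·1² = 4·216 + 27·1 ≡ 7 (mod 17). Nonzero ⇒ E is nonsingular.
For each x ∈ F_17, compute rhs = x³ + 6·x + 1 mod 17, then count y ∈ F_17 with y² ≡ rhs.
  x = 0: rhs = 1, matching y values: 1, 16 (2 points).
  x = 1: rhs = 8, matching y values: 5, 12 (2 points).
  x = 2: rhs = 4, matching y values: 2, 15 (2 points).
  x = 3: rhs = 12, matching y values: none (0 points).
  x = 4: rhs = 4, matching y values: 2, 15 (2 points).
  x = 5: rhs = 3, matching y values: none (0 points).
  x = 6: rhs = 15, matching y values: 7, 10 (2 points).
  x = 7: rhs = 12, matching y values: none (0 points).
  x = 8: rhs = 0, matching y values: 0 (1 points).
  x = 9: rhs = 2, matching y values: 6, 11 (2 points).
  x = 10: rhs = 7, matching y values: none (0 points).
  x = 11: rhs = 4, matching y values: 2, 15 (2 points).
  x = 12: rhs = 16, matching y values: 4, 13 (2 points).
  x = 13: rhs = 15, matching y values: 7, 10 (2 points).
  x = 14: rhs = 7, matching y values: none (0 points).
  x = 15: rhs = 15, matching y values: 7, 10 (2 points).
  x = 16: rhs = 11, matching y values: none (0 points).
Total affine count: 21.
Full point count |E(F_17)| = 21 + 1 = 22.
Hasse bound: |22 − (17+1)| = |4| = 4 ≤ 2√17 ≈ 8.2462 ✓.


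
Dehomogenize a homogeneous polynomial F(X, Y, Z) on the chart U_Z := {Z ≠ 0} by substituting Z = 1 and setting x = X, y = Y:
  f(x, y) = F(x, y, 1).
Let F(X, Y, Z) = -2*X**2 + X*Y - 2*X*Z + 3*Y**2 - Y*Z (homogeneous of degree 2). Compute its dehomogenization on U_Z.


f(x, y) = -2*x**2 + x*y - 2*x + 3*y**2 - y

On U_Z we set Z = 1. Each monomial c·X^i·Y^j·Z^k in F becomes c·x^i·y^j·1^k = c·x^i·y^j.
Substituting Z = 1: F(X, Y, 1) = -2*x**2 + x*y - 2*x + 3*y**2 - y.
Note: deg(f) ≤ deg(F) = 2; strict inequality happens when F is divisible by Z (lost terms).


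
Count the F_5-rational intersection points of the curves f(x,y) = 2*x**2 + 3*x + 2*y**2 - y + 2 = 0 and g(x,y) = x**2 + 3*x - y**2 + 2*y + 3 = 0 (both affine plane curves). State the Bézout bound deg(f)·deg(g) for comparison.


Common zeros: {(0, 4)}; count = 1; Bézout bound = 4.

deg(f) = 2, deg(g) = 2, so Bézout bound = 4.
Scan x ∈ F_5. For each x, list the y ∈ F_5 with f(x, y) ≡ 0 and those with g(x, y) ≡ 0 (mod 5); the common zeros in that column are the intersection.
  x = 0: f ≡ 0 at y ∈ {4}; g ≡ 0 at y ∈ {3, 4}; common: {4}.
  x = 1: f ≡ 0 at y ∈ {4}; g ≡ 0 at y ∈ ∅; common: ∅.
  x = 2: f ≡ 0 at y ∈ ∅; g ≡ 0 at y ∈ {3, 4}; common: ∅.
  x = 3: f ≡ 0 at y ∈ {1, 2}; g ≡ 0 at y ∈ ∅; common: ∅.
  x = 4: f ≡ 0 at y ∈ ∅; g ≡ 0 at y ∈ ∅; common: ∅.
Collecting: common zeros = {(0, 4)}, so the count is 1.
Comparison with the Bézout bound: 1 ≤ 4 = deg(f)·deg(g), as expected for curves with no common component (the affine F_5-count falls short of the bound because intersections may lie at infinity, over extension fields, or carry multiplicity).
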